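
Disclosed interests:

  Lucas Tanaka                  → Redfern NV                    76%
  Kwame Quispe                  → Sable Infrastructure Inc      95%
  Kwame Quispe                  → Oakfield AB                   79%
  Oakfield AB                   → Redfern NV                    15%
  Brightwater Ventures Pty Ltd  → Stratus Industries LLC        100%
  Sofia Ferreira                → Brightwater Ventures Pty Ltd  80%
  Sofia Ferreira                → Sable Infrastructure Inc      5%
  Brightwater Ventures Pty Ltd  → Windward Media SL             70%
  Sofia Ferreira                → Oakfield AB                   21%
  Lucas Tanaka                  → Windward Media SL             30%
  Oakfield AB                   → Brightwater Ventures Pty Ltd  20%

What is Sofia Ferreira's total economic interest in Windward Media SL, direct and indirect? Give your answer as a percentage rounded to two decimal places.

58.94%

Sofia reaches Windward along 2 paths.
Via Oakfield → Brightwater: 21% × 20% × 70% = 2.94%.
Via Brightwater: 80% × 70% = 56%.
Total: 2.94% + 56% = 58.94%.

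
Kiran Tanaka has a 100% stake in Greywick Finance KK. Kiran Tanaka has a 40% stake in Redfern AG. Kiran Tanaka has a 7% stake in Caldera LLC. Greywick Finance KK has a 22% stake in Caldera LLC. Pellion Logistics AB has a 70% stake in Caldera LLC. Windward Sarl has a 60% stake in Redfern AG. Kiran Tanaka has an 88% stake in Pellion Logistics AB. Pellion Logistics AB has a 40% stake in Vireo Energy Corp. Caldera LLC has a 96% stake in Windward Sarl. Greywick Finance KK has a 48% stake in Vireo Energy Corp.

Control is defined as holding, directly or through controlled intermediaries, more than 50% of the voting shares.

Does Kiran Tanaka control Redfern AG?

Kiran holds 88% of Pellion, so Kiran controls Pellion.
Kiran holds 100% of Greywick, so Kiran controls Greywick.
Pellion and Kiran and Greywick together hold 70% + 7% + 22% = 99% of Caldera, so Kiran controls Caldera.
Caldera holds 96% of Windward, so Kiran controls Windward.
Windward and Kiran together hold 60% + 40% = 100% of Redfern, so Kiran controls Redfern.

Yes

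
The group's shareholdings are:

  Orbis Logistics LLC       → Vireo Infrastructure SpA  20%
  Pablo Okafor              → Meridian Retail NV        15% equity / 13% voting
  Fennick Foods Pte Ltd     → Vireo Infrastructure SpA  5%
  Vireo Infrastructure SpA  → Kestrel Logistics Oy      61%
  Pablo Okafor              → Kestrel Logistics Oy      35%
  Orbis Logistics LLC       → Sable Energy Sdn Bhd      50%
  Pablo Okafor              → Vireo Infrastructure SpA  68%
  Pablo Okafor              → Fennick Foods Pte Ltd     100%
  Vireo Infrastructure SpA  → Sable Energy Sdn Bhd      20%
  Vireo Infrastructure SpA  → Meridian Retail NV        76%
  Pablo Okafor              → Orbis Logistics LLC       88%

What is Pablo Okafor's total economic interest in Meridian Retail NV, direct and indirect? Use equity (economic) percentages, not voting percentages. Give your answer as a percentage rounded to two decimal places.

Pablo reaches Meridian along 4 paths.
Via Orbis → Vireo: 88% × 20% × 76% = 13.376%.
Via Fennick → Vireo: 100% × 5% × 76% = 3.8%.
Via Vireo: 68% × 76% = 51.68%.
Direct stake: 15% = 15%.
Total: 13.376% + 3.8% + 51.68% + 15% = 83.856%.
Rounded: 83.86%.

83.86%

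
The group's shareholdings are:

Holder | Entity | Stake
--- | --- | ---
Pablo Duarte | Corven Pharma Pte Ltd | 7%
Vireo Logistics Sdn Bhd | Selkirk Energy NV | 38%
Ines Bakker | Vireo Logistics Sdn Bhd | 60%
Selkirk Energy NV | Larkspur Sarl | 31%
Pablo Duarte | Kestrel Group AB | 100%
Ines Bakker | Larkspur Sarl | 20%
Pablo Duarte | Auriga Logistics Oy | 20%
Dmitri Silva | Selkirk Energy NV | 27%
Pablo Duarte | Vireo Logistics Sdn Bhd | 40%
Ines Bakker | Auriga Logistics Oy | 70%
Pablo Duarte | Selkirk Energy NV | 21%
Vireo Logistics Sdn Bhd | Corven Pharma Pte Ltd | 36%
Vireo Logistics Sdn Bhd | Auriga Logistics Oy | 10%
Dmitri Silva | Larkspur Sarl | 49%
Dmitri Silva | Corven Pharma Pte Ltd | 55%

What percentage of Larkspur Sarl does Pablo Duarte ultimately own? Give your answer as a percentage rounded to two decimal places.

Pablo reaches Larkspur along 2 paths.
Via Selkirk: 21% × 31% = 6.51%.
Via Vireo → Selkirk: 40% × 38% × 31% = 4.712%.
Total: 6.51% + 4.712% = 11.222%.
Rounded: 11.22%.

11.22%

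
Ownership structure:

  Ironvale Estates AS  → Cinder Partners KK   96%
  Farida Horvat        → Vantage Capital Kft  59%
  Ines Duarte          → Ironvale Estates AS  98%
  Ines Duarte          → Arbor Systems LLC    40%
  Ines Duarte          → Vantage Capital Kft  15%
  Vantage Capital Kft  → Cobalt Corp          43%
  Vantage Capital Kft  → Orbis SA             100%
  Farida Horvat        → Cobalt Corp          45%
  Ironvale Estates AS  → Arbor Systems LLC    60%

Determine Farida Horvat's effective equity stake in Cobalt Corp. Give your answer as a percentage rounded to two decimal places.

Farida reaches Cobalt along 2 paths.
Via Vantage: 59% × 43% = 25.37%.
Direct stake: 45% = 45%.
Total: 25.37% + 45% = 70.37%.

70.37%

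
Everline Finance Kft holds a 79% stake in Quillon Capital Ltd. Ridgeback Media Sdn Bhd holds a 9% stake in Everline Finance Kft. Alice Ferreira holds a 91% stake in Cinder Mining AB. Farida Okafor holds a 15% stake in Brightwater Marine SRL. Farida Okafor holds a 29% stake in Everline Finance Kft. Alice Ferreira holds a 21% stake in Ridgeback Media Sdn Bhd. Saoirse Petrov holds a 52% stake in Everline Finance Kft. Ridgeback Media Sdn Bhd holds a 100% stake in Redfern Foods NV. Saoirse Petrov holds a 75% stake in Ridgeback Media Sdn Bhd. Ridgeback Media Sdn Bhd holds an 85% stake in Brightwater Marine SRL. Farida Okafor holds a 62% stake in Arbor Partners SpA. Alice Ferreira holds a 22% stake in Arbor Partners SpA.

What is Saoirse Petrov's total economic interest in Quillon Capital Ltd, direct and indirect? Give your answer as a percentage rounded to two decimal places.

Saoirse reaches Quillon along 2 paths.
Via Everline: 52% × 79% = 41.08%.
Via Ridgeback → Everline: 75% × 9% × 79% = 5.3325%.
Total: 41.08% + 5.3325% = 46.4125%.
Rounded: 46.41%.

46.41%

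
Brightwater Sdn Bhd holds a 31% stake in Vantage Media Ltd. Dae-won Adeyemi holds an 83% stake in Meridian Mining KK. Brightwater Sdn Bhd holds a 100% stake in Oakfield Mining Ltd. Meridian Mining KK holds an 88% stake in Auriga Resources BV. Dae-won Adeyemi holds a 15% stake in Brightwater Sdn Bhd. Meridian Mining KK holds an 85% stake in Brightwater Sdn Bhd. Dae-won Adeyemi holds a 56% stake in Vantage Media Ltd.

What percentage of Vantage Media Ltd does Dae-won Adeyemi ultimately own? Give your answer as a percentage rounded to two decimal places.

82.52%

Dae-won reaches Vantage along 3 paths.
Direct stake: 56% = 56%.
Via Meridian → Brightwater: 83% × 85% × 31% = 21.8705%.
Via Brightwater: 15% × 31% = 4.65%.
Total: 56% + 21.8705% + 4.65% = 82.5205%.
Rounded: 82.52%.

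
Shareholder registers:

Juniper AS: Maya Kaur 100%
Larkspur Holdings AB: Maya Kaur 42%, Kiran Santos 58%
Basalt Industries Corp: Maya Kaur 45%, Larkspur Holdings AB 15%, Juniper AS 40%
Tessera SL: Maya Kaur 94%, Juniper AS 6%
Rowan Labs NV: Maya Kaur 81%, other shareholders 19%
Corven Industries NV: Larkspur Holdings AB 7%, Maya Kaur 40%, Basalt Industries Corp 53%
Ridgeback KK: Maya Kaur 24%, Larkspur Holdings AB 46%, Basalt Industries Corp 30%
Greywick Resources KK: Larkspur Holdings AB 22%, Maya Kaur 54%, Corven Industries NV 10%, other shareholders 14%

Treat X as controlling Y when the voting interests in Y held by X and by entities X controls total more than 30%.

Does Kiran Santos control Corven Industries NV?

Kiran holds 58% of Larkspur, so Kiran controls Larkspur.
Larkspur holds 46% of Ridgeback, so Kiran controls Ridgeback.
In Corven, Kiran's side holds only 7%, not > 30%.
So Kiran does not control Corven.

No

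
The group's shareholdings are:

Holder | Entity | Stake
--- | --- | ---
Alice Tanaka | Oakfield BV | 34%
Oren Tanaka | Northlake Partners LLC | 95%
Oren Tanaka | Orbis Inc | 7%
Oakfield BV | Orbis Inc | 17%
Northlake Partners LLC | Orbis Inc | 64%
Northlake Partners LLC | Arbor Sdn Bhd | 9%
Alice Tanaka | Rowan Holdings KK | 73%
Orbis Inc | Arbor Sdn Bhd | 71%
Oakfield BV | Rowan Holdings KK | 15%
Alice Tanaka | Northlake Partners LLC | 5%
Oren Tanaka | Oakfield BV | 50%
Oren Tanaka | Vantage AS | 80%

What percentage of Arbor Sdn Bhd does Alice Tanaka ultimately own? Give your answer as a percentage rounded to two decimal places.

6.83%

Alice reaches Arbor along 3 paths.
Via Northlake → Orbis: 5% × 64% × 71% = 2.272%.
Via Oakfield → Orbis: 34% × 17% × 71% = 4.1038%.
Via Northlake: 5% × 9% = 0.45%.
Total: 2.272% + 4.1038% + 0.45% = 6.8258%.
Rounded: 6.83%.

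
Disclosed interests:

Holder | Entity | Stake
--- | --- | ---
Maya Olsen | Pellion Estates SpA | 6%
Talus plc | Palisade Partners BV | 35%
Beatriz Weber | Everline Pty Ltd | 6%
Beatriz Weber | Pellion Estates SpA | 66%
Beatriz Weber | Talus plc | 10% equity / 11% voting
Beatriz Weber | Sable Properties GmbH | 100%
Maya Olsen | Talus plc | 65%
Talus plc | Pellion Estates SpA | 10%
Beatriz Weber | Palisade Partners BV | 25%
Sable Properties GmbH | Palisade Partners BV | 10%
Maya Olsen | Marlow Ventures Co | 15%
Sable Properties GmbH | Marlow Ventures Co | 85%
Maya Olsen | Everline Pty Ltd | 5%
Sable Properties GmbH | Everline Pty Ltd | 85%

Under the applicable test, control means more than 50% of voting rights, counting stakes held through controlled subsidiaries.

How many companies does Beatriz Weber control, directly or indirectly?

Beatriz holds 100% of Sable, so Beatriz controls Sable.
Sable and Beatriz together hold 85% + 6% = 91% of Everline, so Beatriz controls Everline.
Sable holds 85% of Marlow, so Beatriz controls Marlow.
Beatriz holds 66% of Pellion, so Beatriz controls Pellion.
No other company's threshold is met.
Beatriz controls 4 companies.

4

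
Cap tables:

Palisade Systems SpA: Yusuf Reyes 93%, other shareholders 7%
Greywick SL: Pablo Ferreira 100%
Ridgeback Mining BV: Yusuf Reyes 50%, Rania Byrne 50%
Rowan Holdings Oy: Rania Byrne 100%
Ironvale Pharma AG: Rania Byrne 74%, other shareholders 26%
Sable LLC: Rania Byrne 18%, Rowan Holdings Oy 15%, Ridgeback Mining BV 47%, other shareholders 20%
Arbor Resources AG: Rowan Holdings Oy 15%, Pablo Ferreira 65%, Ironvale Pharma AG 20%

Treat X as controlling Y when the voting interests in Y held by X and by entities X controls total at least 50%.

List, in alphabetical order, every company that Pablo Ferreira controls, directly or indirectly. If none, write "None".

Pablo holds 100% of Greywick, so Pablo controls Greywick.
Pablo holds 65% of Arbor, so Pablo controls Arbor.
No other company's threshold is met.

Arbor Resources AG, Greywick SL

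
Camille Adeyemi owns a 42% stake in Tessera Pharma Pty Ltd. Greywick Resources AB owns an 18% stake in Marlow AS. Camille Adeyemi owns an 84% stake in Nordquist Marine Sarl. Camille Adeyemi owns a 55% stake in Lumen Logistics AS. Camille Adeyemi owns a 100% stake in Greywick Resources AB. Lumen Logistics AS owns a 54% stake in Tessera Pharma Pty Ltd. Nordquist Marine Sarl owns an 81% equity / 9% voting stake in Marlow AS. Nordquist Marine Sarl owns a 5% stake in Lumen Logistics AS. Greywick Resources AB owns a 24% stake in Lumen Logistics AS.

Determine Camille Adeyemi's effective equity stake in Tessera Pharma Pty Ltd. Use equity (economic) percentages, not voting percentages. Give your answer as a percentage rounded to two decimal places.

Camille reaches Tessera along 4 paths.
Direct stake: 42% = 42%.
Via Nordquist → Lumen: 84% × 5% × 54% = 2.268%.
Via Greywick → Lumen: 100% × 24% × 54% = 12.96%.
Via Lumen: 55% × 54% = 29.7%.
Total: 42% + 2.268% + 12.96% + 29.7% = 86.928%.
Rounded: 86.93%.

86.93%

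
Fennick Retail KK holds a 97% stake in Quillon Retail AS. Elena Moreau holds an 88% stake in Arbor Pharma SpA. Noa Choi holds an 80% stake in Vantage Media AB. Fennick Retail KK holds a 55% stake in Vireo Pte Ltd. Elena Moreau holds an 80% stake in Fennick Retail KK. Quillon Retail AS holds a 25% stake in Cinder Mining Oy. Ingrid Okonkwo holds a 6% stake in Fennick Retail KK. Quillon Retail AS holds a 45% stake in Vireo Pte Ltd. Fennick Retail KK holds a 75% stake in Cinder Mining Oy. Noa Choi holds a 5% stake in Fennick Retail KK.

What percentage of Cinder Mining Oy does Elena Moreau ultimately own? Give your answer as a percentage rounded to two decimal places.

79.40%

Elena reaches Cinder along 2 paths.
Via Fennick: 80% × 75% = 60%.
Via Fennick → Quillon: 80% × 97% × 25% = 19.4%.
Total: 60% + 19.4% = 79.4%.
Rounded: 79.40%.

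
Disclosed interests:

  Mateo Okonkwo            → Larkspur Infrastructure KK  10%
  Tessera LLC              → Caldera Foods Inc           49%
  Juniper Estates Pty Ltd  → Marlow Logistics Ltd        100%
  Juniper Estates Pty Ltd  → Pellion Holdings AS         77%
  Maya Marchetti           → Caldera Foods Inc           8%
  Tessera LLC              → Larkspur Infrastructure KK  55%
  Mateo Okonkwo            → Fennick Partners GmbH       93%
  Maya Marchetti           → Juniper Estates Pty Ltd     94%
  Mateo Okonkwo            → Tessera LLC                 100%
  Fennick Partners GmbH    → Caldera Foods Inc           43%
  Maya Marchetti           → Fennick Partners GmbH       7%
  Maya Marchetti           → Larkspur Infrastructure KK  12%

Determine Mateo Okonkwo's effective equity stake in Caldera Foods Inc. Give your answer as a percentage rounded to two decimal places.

88.99%

Mateo reaches Caldera along 2 paths.
Via Tessera: 100% × 49% = 49%.
Via Fennick: 93% × 43% = 39.99%.
Total: 49% + 39.99% = 88.99%.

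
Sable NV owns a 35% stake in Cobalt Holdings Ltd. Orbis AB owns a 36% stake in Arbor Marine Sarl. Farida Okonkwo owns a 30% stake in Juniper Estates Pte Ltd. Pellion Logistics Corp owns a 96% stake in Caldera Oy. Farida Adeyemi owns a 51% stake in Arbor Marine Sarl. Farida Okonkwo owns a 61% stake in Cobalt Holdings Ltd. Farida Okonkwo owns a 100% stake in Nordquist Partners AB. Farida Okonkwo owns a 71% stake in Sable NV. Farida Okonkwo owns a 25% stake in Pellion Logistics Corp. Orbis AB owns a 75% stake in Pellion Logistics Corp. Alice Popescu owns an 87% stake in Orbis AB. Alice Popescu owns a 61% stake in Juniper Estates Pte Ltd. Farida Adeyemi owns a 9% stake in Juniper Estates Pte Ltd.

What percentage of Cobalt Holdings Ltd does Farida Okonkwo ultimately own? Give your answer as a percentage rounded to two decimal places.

85.85%

Farida Okonkwo reaches Cobalt along 2 paths.
Via Sable: 71% × 35% = 24.85%.
Direct stake: 61% = 61%.
Total: 24.85% + 61% = 85.85%.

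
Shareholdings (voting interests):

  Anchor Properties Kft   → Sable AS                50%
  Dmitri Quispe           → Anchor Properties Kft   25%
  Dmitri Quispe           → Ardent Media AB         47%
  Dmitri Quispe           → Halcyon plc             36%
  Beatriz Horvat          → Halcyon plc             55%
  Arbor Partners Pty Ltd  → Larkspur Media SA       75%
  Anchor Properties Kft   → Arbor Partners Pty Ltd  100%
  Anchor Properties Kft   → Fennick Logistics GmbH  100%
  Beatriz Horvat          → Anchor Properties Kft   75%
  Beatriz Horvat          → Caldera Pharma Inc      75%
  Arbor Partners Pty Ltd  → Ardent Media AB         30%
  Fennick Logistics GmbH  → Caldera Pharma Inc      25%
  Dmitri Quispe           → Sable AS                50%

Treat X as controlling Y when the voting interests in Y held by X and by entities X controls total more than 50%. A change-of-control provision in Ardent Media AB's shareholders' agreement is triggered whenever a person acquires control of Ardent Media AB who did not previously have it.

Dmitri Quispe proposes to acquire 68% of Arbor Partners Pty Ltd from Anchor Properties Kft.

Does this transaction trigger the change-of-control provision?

The purchase adds only to Dmitri's holdings (Anchor's stake shrinks), so Dmitri is the only person who could newly come to control Ardent.
Dmitri's largest direct stake is 50% in Sable, which does not meet the threshold, so Dmitri controls no company.
In Ardent, Dmitri's side holds only 47%, not > 50%.
So before the transaction, Dmitri does not control Ardent.
After the purchase, Dmitri holds 68% of Arbor directly, and Anchor's stake falls to 32%.
Dmitri holds 68% of Arbor, so Dmitri controls Arbor.
Arbor and Dmitri together hold 30% + 47% = 77% of Ardent, so Dmitri controls Ardent.
Dmitri did not control Ardent before and does after, so the clause is triggered.

Yes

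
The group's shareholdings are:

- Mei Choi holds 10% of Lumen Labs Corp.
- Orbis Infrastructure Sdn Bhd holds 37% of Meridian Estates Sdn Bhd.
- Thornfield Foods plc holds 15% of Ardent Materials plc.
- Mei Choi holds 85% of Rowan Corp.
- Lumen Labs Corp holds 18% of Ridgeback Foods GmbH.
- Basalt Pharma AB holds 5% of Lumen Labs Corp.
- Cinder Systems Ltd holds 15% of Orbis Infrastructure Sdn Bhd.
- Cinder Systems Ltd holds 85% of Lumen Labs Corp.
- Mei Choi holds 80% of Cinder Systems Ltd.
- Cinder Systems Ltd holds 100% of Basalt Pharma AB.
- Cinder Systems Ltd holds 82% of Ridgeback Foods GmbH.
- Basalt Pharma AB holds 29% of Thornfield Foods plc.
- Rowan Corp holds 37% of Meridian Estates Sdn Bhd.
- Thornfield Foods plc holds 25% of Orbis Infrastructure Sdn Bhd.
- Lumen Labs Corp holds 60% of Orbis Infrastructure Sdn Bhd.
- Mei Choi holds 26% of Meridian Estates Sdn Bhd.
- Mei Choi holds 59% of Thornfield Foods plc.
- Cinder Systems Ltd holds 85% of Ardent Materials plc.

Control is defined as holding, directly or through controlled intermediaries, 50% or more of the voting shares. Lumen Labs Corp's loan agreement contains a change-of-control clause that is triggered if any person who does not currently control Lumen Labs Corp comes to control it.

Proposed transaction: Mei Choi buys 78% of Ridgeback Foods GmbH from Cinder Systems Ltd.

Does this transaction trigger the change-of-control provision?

The purchase adds only to Mei's holdings (Cinder's stake shrinks), so Mei is the only person who could newly come to control Lumen.
Mei holds 80% of Cinder, so Mei controls Cinder.
Cinder holds 100% of Basalt, so Mei controls Basalt.
Cinder and Basalt and Mei together hold 85% + 5% + 10% = 100% of Lumen, so Mei controls Lumen.
So Mei already controls Lumen before the transaction.
After the purchase, Mei holds 78% of Ridgeback directly, and Cinder's stake falls to 4%.
Mei controlled Lumen already, so this is not a new person acquiring control; every other person's position is unchanged or reduced.
No new person acquires control, so the clause is not triggered.

No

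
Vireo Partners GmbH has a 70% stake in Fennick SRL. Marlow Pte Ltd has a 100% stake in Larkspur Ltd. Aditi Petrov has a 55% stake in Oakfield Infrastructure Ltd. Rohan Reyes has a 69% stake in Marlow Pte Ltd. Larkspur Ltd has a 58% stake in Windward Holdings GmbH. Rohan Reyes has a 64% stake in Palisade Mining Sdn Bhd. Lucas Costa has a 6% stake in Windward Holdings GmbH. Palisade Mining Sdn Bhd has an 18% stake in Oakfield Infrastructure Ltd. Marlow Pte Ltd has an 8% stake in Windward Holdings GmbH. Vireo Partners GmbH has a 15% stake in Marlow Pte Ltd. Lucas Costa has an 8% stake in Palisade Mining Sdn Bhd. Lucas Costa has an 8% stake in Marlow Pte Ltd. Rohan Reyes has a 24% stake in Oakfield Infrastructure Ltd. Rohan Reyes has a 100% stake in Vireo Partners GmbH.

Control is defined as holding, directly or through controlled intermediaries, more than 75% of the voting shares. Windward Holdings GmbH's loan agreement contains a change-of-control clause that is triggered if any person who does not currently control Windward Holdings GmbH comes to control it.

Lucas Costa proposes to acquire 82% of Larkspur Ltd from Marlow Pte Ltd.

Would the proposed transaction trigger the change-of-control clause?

The purchase adds only to Lucas's holdings (Marlow's stake shrinks), so Lucas is the only person who could newly come to control Windward.
Lucas's largest direct stake is 8% in Palisade, which does not meet the threshold, so Lucas controls no company.
In Windward, Lucas's side holds only 6%, not > 75%.
So before the transaction, Lucas does not control Windward.
After the purchase, Lucas holds 82% of Larkspur directly, and Marlow's stake falls to 18%.
Lucas holds 82% of Larkspur, so Lucas controls Larkspur.
After the transaction, Lucas's side holds 6% + 58% = 64% of Windward, not > 75%, so Lucas still does not control Windward.
No new person acquires control, so the clause is not triggered.

No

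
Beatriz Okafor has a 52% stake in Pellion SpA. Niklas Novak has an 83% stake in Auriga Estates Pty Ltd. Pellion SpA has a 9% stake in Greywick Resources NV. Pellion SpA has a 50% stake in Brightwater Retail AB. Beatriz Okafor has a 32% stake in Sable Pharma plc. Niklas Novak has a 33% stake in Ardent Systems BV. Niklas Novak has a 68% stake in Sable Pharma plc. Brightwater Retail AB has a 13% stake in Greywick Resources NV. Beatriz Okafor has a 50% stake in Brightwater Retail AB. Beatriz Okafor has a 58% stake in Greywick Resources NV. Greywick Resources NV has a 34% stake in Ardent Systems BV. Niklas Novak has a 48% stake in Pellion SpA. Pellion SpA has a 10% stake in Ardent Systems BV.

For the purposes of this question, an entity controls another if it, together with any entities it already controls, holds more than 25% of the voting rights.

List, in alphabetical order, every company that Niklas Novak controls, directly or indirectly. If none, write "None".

Niklas holds 48% of Pellion, so Niklas controls Pellion.
Niklas holds 68% of Sable, so Niklas controls Sable.
Pellion holds 50% of Brightwater, so Niklas controls Brightwater.
Niklas holds 83% of Auriga, so Niklas controls Auriga.
Niklas and Pellion together hold 33% + 10% = 43% of Ardent, so Niklas controls Ardent.
No other company's threshold is met.

Ardent Systems BV, Auriga Estates Pty Ltd, Brightwater Retail AB, Pellion SpA, Sable Pharma plc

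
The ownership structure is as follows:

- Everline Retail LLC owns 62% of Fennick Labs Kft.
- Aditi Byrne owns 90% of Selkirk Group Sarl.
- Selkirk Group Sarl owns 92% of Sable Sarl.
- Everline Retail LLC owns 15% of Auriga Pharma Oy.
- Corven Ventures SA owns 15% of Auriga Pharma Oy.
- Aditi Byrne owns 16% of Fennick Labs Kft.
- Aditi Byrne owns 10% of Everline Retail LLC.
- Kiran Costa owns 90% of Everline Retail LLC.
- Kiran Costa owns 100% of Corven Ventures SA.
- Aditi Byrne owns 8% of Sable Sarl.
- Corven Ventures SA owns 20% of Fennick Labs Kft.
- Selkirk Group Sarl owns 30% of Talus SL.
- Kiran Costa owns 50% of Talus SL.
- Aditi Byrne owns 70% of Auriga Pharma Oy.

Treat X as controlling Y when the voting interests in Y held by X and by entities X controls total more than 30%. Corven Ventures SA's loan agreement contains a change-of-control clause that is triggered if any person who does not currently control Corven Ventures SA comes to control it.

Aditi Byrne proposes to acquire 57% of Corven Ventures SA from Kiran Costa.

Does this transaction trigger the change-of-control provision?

The purchase adds only to Aditi's holdings (Kiran's stake shrinks), so Aditi is the only person who could newly come to control Corven.
Aditi holds 90% of Selkirk, so Aditi controls Selkirk.
Aditi holds 70% of Auriga, so Aditi controls Auriga.
Selkirk and Aditi together hold 92% + 8% = 100% of Sable, so Aditi controls Sable.
Neither Aditi nor any entity Aditi controls holds any voting interest in Corven.
So before the transaction, Aditi does not control Corven.
After the purchase, Aditi holds 57% of Corven directly, and Kiran's stake falls to 43%.
Aditi holds 57% of Corven, so Aditi controls Corven.
Aditi did not control Corven before and does after, so the clause is triggered.

Yes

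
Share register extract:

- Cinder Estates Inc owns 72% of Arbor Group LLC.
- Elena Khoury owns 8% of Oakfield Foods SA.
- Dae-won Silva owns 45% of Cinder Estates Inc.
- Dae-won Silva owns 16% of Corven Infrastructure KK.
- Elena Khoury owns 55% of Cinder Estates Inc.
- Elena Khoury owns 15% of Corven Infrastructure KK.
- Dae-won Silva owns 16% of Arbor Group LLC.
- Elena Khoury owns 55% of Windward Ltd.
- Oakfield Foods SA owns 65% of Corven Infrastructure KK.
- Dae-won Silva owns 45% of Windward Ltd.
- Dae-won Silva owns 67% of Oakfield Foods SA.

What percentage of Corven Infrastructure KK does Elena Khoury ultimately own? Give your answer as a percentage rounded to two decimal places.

20.20%

Elena reaches Corven along 2 paths.
Direct stake: 15% = 15%.
Via Oakfield: 8% × 65% = 5.2%.
Total: 15% + 5.2% = 20.2%.
Rounded: 20.20%.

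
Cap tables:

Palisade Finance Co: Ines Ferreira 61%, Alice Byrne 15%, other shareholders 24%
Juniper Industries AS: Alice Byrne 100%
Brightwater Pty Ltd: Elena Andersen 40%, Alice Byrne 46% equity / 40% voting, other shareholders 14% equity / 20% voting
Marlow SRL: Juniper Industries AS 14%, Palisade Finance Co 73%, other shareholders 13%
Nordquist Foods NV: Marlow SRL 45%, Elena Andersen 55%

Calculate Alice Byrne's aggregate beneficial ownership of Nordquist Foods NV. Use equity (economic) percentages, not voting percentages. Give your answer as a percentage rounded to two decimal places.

Alice reaches Nordquist along 2 paths.
Via Juniper → Marlow: 100% × 14% × 45% = 6.3%.
Via Palisade → Marlow: 15% × 73% × 45% = 4.9275%.
Total: 6.3% + 4.9275% = 11.2275%.
Rounded: 11.23%.

11.23%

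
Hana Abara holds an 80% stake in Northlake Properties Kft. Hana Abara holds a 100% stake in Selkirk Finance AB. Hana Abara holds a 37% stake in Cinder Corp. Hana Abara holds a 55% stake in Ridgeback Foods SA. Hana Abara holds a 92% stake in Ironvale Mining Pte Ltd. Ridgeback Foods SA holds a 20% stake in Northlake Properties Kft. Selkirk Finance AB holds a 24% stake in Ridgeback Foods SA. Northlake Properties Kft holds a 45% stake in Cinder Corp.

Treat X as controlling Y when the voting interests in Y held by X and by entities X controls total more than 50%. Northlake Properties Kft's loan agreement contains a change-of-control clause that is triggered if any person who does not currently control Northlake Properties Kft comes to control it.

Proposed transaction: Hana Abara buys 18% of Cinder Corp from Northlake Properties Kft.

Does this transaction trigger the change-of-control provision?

No

The purchase adds only to Hana's holdings (Northlake's stake shrinks), so Hana is the only person who could newly come to control Northlake.
Hana holds 100% of Selkirk, so Hana controls Selkirk.
Selkirk and Hana together hold 24% + 55% = 79% of Ridgeback, so Hana controls Ridgeback.
Hana and Ridgeback together hold 80% + 20% = 100% of Northlake, so Hana controls Northlake.
So Hana already controls Northlake before the transaction.
After the purchase, Hana's direct stake in Cinder rises to 37% + 18% = 55%, and Northlake's stake falls to 27%.
Hana controlled Northlake already, so this is not a new person acquiring control; every other person's position is unchanged or reduced.
No new person acquires control, so the clause is not triggered.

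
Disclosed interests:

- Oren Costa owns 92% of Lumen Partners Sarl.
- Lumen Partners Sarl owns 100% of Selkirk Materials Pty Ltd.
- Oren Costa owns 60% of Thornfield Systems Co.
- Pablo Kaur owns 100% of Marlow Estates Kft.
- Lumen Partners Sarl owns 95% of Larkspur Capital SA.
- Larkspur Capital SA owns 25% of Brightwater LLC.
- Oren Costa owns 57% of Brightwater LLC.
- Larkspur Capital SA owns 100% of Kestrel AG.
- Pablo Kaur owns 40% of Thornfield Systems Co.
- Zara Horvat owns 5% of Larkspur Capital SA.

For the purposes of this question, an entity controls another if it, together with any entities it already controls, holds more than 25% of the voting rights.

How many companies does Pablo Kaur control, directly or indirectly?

Pablo holds 100% of Marlow, so Pablo controls Marlow.
Pablo holds 40% of Thornfield, so Pablo controls Thornfield.
No other company's threshold is met.
Pablo controls 2 companies.

2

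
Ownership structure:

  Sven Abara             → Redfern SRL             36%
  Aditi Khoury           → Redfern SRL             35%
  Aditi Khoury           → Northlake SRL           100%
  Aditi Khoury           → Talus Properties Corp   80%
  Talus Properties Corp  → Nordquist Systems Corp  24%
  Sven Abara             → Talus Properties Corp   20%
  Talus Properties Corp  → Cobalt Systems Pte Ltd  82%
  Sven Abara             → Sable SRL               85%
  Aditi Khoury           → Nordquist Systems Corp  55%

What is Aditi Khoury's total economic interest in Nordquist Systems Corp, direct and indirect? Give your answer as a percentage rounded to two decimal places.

74.20%

Aditi reaches Nordquist along 2 paths.
Via Talus: 80% × 24% = 19.2%.
Direct stake: 55% = 55%.
Total: 19.2% + 55% = 74.2%.
Rounded: 74.20%.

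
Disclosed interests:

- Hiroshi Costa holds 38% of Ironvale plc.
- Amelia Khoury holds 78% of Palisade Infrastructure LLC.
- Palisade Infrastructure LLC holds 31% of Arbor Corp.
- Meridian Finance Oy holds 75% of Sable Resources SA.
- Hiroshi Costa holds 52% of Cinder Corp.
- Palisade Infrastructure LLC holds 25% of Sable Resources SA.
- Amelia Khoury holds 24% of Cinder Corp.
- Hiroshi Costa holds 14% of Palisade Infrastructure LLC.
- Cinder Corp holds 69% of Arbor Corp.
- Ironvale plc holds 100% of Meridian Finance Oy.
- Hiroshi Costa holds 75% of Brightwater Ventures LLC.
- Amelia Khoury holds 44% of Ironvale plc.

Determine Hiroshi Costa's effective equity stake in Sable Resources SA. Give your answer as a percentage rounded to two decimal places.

32.00%

Hiroshi reaches Sable along 2 paths.
Via Ironvale → Meridian: 38% × 100% × 75% = 28.5%.
Via Palisade: 14% × 25% = 3.5%.
Total: 28.5% + 3.5% = 32%.
Rounded: 32.00%.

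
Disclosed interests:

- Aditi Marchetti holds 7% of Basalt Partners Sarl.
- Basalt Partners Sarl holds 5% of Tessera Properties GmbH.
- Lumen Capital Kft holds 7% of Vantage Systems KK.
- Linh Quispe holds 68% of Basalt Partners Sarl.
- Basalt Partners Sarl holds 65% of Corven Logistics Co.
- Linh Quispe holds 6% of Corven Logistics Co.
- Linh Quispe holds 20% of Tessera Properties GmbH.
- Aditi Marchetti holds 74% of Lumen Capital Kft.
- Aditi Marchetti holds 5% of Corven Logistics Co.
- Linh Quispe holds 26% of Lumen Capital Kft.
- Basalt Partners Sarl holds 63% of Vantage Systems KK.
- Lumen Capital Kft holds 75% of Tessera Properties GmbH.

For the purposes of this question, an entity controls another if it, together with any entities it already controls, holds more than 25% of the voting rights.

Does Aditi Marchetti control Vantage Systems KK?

Aditi holds 74% of Lumen, so Aditi controls Lumen.
Lumen holds 75% of Tessera, so Aditi controls Tessera.
In Vantage, Aditi's side holds only 7%, not > 25%.
So Aditi does not control Vantage.

No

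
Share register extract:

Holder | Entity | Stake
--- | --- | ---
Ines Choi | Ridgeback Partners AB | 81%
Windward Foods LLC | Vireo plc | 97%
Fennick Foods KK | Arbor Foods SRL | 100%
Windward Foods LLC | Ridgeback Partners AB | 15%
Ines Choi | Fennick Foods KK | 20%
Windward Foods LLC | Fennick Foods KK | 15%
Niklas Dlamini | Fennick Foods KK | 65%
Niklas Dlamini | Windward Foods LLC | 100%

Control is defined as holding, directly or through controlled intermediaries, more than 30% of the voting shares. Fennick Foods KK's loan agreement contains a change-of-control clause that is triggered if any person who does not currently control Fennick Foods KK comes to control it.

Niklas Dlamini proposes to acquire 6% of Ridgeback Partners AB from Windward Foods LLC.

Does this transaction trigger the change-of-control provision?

No

The purchase adds only to Niklas's holdings (Windward's stake shrinks), so Niklas is the only person who could newly come to control Fennick.
Niklas holds 100% of Windward, so Niklas controls Windward.
Windward and Niklas together hold 15% + 65% = 80% of Fennick, so Niklas controls Fennick.
So Niklas already controls Fennick before the transaction.
After the purchase, Niklas holds 6% of Ridgeback directly, and Windward's stake falls to 9%.
Niklas controlled Fennick already, so this is not a new person acquiring control; every other person's position is unchanged or reduced.
No new person acquires control, so the clause is not triggered.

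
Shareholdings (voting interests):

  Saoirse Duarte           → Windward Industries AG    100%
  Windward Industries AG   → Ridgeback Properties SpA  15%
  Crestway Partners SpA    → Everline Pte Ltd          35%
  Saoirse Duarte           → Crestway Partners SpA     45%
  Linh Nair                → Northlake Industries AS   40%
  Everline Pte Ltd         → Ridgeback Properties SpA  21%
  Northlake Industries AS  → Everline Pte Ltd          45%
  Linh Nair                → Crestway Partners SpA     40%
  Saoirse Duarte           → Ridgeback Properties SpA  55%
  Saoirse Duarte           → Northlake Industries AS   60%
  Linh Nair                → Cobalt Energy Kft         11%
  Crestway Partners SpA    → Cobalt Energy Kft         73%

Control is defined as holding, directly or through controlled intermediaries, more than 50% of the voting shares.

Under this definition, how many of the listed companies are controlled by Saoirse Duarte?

3

Saoirse holds 60% of Northlake, so Saoirse controls Northlake.
Saoirse holds 100% of Windward, so Saoirse controls Windward.
Saoirse and Windward together hold 55% + 15% = 70% of Ridgeback, so Saoirse controls Ridgeback.
No other company's threshold is met.
Saoirse controls 3 companies.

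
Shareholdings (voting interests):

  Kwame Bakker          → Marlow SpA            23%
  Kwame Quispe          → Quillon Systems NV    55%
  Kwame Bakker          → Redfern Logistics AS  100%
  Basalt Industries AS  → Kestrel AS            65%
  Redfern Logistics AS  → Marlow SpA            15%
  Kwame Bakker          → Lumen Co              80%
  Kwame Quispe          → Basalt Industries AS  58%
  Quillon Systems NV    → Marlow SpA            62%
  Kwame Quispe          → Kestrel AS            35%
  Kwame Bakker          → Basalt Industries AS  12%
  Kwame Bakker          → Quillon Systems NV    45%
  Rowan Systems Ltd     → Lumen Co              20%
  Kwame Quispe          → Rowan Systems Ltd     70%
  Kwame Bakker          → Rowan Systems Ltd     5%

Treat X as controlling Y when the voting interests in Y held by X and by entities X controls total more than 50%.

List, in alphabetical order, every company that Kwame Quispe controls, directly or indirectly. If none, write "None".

Basalt Industries AS, Kestrel AS, Marlow SpA, Quillon Systems NV, Rowan Systems Ltd

Kwame Quispe holds 70% of Rowan, so Kwame Quispe controls Rowan.
Kwame Quispe holds 58% of Basalt, so Kwame Quispe controls Basalt.
Kwame Quispe holds 55% of Quillon, so Kwame Quispe controls Quillon.
Basalt and Kwame Quispe together hold 65% + 35% = 100% of Kestrel, so Kwame Quispe controls Kestrel.
Quillon holds 62% of Marlow, so Kwame Quispe controls Marlow.
No other company's threshold is met.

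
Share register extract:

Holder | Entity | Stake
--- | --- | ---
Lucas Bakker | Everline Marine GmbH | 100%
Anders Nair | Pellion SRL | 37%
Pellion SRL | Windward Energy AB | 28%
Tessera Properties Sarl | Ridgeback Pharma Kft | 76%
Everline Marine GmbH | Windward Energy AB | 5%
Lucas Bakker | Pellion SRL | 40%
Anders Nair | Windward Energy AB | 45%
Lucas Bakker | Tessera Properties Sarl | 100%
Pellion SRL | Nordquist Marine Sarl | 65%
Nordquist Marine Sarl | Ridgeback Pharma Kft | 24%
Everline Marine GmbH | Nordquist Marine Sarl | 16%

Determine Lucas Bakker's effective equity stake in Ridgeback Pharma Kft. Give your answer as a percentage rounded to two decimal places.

Lucas reaches Ridgeback along 3 paths.
Via Tessera: 100% × 76% = 76%.
Via Everline → Nordquist: 100% × 16% × 24% = 3.84%.
Via Pellion → Nordquist: 40% × 65% × 24% = 6.24%.
Total: 76% + 3.84% + 6.24% = 86.08%.

86.08%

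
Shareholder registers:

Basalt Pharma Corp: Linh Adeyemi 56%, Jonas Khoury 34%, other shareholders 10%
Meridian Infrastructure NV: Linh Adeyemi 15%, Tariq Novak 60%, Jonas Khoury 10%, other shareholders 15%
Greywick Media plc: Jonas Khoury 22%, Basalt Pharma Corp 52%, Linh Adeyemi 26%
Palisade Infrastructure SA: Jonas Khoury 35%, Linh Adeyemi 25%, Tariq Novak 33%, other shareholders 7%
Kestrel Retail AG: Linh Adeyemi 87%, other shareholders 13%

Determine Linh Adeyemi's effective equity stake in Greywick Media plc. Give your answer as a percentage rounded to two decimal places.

Linh reaches Greywick along 2 paths.
Via Basalt: 56% × 52% = 29.12%.
Direct stake: 26% = 26%.
Total: 29.12% + 26% = 55.12%.

55.12%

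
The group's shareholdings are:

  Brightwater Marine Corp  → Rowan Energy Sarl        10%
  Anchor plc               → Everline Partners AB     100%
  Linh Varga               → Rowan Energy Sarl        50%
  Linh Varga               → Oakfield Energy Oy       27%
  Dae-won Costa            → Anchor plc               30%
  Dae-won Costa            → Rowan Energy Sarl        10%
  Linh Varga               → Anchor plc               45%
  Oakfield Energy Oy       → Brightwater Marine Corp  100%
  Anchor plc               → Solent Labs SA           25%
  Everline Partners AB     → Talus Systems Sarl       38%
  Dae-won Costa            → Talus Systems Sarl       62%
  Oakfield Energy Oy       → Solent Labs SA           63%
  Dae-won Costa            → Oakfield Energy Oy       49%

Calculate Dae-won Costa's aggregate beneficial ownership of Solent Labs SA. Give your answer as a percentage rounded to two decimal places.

Dae-won reaches Solent along 2 paths.
Via Oakfield: 49% × 63% = 30.87%.
Via Anchor: 30% × 25% = 7.5%.
Total: 30.87% + 7.5% = 38.37%.

38.37%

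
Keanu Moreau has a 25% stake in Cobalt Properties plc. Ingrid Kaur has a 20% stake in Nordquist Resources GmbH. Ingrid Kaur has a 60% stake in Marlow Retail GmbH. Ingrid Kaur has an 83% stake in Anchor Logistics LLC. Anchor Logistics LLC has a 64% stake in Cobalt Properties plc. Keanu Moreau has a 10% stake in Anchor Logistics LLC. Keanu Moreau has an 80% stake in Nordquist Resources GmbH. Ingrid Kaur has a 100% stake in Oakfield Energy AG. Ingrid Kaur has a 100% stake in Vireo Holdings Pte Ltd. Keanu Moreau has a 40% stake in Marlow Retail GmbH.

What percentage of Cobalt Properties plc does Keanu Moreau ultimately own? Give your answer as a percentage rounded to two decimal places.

31.40%

Keanu reaches Cobalt along 2 paths.
Direct stake: 25% = 25%.
Via Anchor: 10% × 64% = 6.4%.
Total: 25% + 6.4% = 31.4%.
Rounded: 31.40%.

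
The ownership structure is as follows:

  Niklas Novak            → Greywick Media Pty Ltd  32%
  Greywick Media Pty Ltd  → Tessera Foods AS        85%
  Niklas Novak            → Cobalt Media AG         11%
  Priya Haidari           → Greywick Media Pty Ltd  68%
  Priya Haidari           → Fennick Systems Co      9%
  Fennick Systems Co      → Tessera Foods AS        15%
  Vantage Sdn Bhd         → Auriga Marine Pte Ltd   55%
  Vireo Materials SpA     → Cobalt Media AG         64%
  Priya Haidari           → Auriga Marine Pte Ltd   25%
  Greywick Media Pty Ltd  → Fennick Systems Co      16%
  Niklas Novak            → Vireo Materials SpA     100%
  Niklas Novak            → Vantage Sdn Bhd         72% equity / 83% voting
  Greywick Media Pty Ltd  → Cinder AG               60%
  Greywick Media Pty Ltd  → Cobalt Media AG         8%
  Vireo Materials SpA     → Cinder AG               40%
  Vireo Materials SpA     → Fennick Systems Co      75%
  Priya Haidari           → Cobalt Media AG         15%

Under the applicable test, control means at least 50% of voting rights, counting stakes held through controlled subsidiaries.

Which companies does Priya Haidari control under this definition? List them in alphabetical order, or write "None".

Cinder AG, Greywick Media Pty Ltd, Tessera Foods AS

Priya holds 68% of Greywick, so Priya controls Greywick.
Greywick holds 60% of Cinder, so Priya controls Cinder.
Greywick holds 85% of Tessera, so Priya controls Tessera.
No other company's threshold is met.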